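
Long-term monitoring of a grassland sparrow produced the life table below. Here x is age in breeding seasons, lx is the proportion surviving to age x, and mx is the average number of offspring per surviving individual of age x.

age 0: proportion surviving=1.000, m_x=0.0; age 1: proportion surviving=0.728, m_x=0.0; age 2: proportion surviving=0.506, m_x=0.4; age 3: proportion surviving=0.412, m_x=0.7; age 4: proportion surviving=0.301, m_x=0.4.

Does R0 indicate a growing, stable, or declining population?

declining

R0 = Σ lx·mx = 0 + 0 + 0.2024 + 0.2884 + 0.1204 = 0.6112
R0 < 1, so the population is declining.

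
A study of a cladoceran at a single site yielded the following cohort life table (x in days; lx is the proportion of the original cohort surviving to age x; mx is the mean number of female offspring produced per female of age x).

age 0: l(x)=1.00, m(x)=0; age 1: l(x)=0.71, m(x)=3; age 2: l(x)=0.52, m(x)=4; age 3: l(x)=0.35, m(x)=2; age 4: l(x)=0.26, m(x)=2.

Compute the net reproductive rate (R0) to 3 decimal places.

5.430

lx·mx by age: 0, 2.13, 2.08, 0.7, 0.52
R0 = Σ lx·mx = 5.43 → 5.430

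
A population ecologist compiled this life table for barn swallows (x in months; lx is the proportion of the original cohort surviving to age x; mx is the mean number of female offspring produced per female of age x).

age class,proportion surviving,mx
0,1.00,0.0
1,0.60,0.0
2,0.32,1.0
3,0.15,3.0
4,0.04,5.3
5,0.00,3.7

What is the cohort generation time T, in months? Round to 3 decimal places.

2.890

lx·mx: 0, 0, 0.32, 0.45, 0.212, 0 → R0 = 0.982
x·lx·mx: 0, 0, 0.64, 1.35, 0.848, 0 → Σ = 2.838
T = 2.838 / 0.982 = 2.89002… → 2.890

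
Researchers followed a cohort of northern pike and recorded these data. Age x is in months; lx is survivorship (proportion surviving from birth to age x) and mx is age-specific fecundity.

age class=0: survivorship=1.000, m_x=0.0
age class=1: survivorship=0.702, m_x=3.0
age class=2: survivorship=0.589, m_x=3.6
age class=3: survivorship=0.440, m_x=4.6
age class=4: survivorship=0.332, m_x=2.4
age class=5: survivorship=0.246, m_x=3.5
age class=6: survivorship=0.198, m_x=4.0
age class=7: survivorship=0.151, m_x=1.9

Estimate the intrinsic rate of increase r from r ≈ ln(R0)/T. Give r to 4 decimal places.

0.7399

R0 = Σ lx·mx = 0 + 2.106 + 2.1204 + 2.024 + 0.7968 + 0.861 + 0.792 + 0.2869 = 8.9871
Σ x·lx·mx = 26.6713; T = 26.6713/8.9871 = 2.96773…
r ≈ ln(R0)/T = ln(8.9871)/2.96773… = 0.739888… → 0.7399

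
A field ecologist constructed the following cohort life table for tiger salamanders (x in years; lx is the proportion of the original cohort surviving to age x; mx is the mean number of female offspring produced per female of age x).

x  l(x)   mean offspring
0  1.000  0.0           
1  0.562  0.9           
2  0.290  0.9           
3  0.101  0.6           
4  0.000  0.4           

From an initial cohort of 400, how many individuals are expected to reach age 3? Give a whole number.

40

Expected survivors = N0 · l_3 = 400 × 0.101 = 40.4 → 40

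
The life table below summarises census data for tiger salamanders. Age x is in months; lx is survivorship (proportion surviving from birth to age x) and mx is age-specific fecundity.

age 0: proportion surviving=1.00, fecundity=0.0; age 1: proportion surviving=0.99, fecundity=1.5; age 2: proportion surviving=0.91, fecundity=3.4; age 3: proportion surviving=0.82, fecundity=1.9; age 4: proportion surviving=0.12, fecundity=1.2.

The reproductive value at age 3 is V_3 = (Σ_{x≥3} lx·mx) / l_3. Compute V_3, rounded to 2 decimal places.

lx·mx for x ≥ 3: 1.558, 0.144 → sum = 1.702
V_3 = 1.702 / l_3 = 1.702 / 0.82 = 2.07561… → 2.08

2.08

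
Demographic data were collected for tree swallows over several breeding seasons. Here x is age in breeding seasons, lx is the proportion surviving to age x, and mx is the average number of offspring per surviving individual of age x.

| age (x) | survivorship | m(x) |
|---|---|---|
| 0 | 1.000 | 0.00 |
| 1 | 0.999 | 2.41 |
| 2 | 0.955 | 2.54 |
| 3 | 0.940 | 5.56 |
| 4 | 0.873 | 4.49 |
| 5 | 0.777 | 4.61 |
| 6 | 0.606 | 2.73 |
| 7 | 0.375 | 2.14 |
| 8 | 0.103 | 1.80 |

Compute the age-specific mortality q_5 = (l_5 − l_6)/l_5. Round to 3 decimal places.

0.220

q_5 = (l_5 − l_6) / l_5 = (0.777 − 0.606) / 0.777
     = 0.171 / 0.777 = 0.220077… → 0.220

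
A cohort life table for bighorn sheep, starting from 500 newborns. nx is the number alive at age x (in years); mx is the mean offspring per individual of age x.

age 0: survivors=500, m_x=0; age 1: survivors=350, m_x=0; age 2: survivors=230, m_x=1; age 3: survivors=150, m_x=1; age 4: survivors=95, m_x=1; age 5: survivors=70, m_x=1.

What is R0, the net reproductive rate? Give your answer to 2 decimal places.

lx = nx/n0 = nx/500: 1, 0.7, 0.46, 0.3, 0.19, 0.14
lx·mx by age: 0, 0, 0.46, 0.3, 0.19, 0.14
R0 = Σ lx·mx = 1.09 → 1.09

1.09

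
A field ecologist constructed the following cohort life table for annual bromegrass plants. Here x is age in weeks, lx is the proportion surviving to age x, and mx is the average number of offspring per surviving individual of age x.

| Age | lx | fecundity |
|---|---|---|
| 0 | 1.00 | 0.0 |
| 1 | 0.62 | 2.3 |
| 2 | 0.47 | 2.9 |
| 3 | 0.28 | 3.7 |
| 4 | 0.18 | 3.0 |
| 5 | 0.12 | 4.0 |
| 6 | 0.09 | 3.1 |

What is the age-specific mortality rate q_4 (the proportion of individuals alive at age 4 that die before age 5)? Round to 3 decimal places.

0.333

q_4 = (l_4 − l_5) / l_4 = (0.18 − 0.12) / 0.18
     = 0.06 / 0.18 = 0.333333… → 0.333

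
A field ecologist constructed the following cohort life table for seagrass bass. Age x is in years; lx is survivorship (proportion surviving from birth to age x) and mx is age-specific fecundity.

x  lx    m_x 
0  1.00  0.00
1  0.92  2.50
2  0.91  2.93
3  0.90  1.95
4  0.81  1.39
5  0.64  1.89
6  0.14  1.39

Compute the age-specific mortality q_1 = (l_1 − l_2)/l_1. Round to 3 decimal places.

q_1 = (l_1 − l_2) / l_1 = (0.92 − 0.91) / 0.92
     = 0.01 / 0.92 = 0.01087… → 0.011

0.011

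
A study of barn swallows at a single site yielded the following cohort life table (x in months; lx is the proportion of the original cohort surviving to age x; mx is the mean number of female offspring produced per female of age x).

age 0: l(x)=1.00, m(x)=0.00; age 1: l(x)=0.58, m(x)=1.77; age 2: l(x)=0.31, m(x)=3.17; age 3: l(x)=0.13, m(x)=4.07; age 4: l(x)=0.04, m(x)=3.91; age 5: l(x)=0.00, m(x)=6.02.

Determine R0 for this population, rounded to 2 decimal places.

lx·mx by age: 0, 1.0266, 0.9827, 0.5291, 0.1564, 0
R0 = Σ lx·mx = 2.6948 → 2.69

2.69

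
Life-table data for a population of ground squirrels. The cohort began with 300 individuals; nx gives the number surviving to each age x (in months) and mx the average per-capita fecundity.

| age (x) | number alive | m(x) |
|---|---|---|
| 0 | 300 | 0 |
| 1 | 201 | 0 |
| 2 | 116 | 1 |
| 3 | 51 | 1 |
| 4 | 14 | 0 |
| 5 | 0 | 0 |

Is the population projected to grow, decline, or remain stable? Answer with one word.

declining

lx = nx/n0 = nx/300: 1, 0.67, 0.38667…, 0.17, 0.04667…, 0
R0 = Σ lx·mx = 0 + 0 + 0.386667… + 0.17 + 0 + 0 = 0.556667…
R0 < 1, so the population is declining.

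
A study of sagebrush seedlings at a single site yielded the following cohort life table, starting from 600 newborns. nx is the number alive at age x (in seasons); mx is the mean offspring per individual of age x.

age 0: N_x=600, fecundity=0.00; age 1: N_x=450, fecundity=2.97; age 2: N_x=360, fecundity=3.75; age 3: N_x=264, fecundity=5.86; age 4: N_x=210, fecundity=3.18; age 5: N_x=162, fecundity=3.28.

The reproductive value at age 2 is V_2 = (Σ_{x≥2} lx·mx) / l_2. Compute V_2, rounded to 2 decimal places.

11.38

lx = nx/n0 = nx/600: 1, 0.75, 0.6, 0.44, 0.35, 0.27
lx·mx for x ≥ 2: 2.25, 2.5784, 1.113, 0.8856 → sum = 6.827
V_2 = 6.827 / l_2 = 6.827 / 0.6 = 11.378333… → 11.38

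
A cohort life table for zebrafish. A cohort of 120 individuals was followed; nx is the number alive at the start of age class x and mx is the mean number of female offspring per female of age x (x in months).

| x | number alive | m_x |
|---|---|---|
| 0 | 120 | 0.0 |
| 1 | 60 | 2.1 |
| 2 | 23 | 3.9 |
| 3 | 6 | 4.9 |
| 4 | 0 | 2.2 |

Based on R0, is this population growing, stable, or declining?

lx = nx/n0 = nx/120: 1, 0.5, 0.19167…, 0.05, 0
R0 = Σ lx·mx = 0 + 1.05 + 0.7475… + 0.245 + 0 = 2.0425…
R0 > 1, so the population is growing.

growing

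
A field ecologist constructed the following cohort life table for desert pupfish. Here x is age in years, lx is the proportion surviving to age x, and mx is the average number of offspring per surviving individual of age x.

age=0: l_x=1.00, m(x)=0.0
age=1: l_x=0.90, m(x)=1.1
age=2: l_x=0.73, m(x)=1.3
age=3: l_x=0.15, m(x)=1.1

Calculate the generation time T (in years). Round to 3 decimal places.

lx·mx: 0, 0.99, 0.949, 0.165 → R0 = 2.104
x·lx·mx: 0, 0.99, 1.898, 0.495 → Σ = 3.383
T = 3.383 / 2.104 = 1.60789… → 1.608

1.608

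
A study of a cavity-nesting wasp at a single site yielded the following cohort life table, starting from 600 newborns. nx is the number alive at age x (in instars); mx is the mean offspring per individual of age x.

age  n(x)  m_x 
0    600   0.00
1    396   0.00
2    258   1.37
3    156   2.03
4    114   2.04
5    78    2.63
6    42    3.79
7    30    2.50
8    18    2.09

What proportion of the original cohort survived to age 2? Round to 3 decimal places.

0.430

l_2 = n_2/n_0 = 258/600 = 0.43 → 0.430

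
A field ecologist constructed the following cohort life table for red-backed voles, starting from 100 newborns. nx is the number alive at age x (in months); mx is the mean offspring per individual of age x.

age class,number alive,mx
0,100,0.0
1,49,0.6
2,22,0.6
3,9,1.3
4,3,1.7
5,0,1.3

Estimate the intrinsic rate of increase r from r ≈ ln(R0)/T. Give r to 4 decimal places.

-0.2780

lx = nx/n0 = nx/100: 1, 0.49, 0.22, 0.09, 0.03, 0
R0 = Σ lx·mx = 0 + 0.294 + 0.132 + 0.117 + 0.051 + 0 = 0.594
Σ x·lx·mx = 1.113; T = 1.113/0.594 = 1.87374…
r ≈ ln(R0)/T = ln(0.594)/1.87374… = -0.277988… → -0.2780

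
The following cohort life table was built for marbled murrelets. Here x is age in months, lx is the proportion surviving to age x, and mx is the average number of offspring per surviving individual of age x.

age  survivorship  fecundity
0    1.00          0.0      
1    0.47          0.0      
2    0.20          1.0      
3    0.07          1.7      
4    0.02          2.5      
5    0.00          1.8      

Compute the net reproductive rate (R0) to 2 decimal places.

0.37

lx·mx by age: 0, 0, 0.2, 0.119, 0.05, 0
R0 = Σ lx·mx = 0.369 → 0.37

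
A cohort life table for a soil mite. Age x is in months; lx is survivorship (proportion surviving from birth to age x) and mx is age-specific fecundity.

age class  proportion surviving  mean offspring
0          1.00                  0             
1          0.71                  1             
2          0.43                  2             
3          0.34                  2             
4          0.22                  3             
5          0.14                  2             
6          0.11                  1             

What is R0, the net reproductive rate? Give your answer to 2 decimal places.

lx·mx by age: 0, 0.71, 0.86, 0.68, 0.66, 0.28, 0.11
R0 = Σ lx·mx = 3.3 → 3.30

3.30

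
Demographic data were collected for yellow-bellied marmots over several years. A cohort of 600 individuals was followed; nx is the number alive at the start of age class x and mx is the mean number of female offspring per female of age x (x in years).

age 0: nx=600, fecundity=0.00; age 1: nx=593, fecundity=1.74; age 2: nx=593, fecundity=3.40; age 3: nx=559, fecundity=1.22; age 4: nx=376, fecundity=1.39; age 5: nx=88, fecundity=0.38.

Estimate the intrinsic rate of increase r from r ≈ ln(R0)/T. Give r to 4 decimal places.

0.8996

lx = nx/n0 = nx/600: 1, 0.98833…, 0.98833…, 0.93167…, 0.62667…, 0.14667…
R0 = Σ lx·mx = 0 + 1.7197… + 3.36033… + 1.13663… + 0.87107… + 0.05573… = 7.143467…
Σ x·lx·mx = 15.6132…; T = 15.6132…/7.143467… = 2.18566…
r ≈ ln(R0)/T = ln(7.143467…)/2.18566… = 0.89959… → 0.8996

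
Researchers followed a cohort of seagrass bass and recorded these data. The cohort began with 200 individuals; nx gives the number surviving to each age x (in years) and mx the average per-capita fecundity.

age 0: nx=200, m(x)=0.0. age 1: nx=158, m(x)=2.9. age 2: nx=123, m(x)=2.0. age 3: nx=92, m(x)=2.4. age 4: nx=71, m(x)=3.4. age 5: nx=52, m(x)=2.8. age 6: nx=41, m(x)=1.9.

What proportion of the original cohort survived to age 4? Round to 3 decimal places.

0.355

l_4 = n_4/n_0 = 71/200 = 0.355 → 0.355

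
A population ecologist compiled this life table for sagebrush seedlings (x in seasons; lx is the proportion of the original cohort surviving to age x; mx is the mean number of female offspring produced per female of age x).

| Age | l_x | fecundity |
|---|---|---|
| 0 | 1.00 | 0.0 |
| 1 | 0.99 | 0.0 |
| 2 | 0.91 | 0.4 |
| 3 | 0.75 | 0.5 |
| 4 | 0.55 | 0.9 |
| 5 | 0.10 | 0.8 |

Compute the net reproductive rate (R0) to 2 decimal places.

1.31

lx·mx by age: 0, 0, 0.364, 0.375, 0.495, 0.08
R0 = Σ lx·mx = 1.314 → 1.31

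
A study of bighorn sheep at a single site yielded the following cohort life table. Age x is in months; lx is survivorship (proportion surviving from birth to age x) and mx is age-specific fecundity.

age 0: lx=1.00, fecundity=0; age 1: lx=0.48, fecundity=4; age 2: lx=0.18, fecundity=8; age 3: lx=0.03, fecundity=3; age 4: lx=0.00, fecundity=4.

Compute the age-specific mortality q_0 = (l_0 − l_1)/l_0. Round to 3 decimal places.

q_0 = (l_0 − l_1) / l_0 = (1 − 0.48) / 1
     = 0.52 / 1 = 0.52 → 0.520

0.520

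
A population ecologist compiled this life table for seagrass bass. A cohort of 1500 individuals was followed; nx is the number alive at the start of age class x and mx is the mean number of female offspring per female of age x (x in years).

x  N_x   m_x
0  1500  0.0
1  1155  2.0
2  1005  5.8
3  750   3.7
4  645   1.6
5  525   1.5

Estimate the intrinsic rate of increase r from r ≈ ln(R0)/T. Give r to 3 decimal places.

lx = nx/n0 = nx/1500: 1, 0.77, 0.67, 0.5, 0.43, 0.35
R0 = Σ lx·mx = 0 + 1.54 + 3.886 + 1.85 + 0.688 + 0.525 = 8.489
Σ x·lx·mx = 20.239; T = 20.239/8.489 = 2.38414…
r ≈ ln(R0)/T = ln(8.489)/2.38414… = 0.89708… → 0.897

0.897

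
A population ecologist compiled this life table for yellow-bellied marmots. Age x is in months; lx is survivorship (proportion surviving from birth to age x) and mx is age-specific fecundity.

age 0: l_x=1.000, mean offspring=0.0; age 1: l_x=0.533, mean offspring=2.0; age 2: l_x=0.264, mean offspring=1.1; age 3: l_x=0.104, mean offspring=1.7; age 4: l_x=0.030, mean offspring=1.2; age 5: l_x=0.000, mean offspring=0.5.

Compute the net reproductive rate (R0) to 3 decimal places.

lx·mx by age: 0, 1.066, 0.2904, 0.1768, 0.036, 0
R0 = Σ lx·mx = 1.5692 → 1.569

1.569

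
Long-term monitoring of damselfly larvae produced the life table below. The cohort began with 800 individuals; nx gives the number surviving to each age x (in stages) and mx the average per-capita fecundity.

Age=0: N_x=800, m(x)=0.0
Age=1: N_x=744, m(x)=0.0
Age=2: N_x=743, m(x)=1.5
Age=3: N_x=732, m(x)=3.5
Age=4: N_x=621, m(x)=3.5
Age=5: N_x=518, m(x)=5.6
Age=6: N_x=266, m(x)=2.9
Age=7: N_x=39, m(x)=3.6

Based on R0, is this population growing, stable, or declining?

lx = nx/n0 = nx/800: 1, 0.93, 0.92875, 0.915, 0.77625, 0.6475, 0.3325, 0.04875
R0 = Σ lx·mx = 0 + 0 + 1.393125 + 3.2025 + 2.716875 + 3.626 + 0.96425 + 0.1755 = 12.07825
R0 > 1, so the population is growing.

growing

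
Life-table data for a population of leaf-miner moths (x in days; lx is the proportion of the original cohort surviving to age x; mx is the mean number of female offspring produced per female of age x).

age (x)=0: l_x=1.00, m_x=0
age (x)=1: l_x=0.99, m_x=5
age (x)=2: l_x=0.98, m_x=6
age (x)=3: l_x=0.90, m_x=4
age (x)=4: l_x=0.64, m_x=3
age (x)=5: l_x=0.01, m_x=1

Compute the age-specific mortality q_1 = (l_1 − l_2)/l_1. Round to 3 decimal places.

q_1 = (l_1 − l_2) / l_1 = (0.99 − 0.98) / 0.99
     = 0.01 / 0.99 = 0.010101… → 0.010

0.010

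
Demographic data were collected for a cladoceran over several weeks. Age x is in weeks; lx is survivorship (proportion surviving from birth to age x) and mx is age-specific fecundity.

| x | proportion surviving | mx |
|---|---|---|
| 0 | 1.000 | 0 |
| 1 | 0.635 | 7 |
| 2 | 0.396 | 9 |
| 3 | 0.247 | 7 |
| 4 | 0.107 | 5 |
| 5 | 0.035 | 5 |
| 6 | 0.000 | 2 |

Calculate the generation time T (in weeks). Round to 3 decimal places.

1.893

lx·mx: 0, 4.445, 3.564, 1.729, 0.535, 0.175, 0 → R0 = 10.448
x·lx·mx: 0, 4.445, 7.128, 5.187, 2.14, 0.875, 0 → Σ = 19.775
T = 19.775 / 10.448 = 1.892707… → 1.893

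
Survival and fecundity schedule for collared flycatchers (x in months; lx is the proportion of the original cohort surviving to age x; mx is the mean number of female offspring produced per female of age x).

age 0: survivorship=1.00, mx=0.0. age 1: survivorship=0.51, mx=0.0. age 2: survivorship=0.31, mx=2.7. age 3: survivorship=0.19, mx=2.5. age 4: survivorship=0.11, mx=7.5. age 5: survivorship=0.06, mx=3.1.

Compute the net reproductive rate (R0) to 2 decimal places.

lx·mx by age: 0, 0, 0.837, 0.475, 0.825, 0.186
R0 = Σ lx·mx = 2.323 → 2.32

2.32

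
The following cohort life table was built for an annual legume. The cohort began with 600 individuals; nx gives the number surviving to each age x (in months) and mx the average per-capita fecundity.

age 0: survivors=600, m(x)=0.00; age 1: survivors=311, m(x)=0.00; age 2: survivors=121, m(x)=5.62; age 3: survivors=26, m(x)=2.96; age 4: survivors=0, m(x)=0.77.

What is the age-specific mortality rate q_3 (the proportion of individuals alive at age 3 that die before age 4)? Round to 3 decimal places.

lx = nx/n0 = nx/600: 1, 0.51833…, 0.20167…, 0.04333…, 0
q_3 = (l_3 − l_4) / l_3 = (0.043333… − 0) / 0.043333…
     = 0.043333… / 0.043333… = 1 → 1.000

1.000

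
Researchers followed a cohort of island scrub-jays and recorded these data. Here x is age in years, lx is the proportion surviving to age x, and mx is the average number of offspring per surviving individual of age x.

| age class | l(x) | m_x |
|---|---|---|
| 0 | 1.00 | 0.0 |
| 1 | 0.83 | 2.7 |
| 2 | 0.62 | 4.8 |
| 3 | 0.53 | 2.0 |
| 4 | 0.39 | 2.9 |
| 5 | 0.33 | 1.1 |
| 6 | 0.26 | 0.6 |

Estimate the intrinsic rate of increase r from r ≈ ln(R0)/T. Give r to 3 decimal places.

0.880

R0 = Σ lx·mx = 0 + 2.241 + 2.976 + 1.06 + 1.131 + 0.363 + 0.156 = 7.927
Σ x·lx·mx = 18.648; T = 18.648/7.927 = 2.35247…
r ≈ ln(R0)/T = ln(7.927)/2.35247… = 0.88004… → 0.880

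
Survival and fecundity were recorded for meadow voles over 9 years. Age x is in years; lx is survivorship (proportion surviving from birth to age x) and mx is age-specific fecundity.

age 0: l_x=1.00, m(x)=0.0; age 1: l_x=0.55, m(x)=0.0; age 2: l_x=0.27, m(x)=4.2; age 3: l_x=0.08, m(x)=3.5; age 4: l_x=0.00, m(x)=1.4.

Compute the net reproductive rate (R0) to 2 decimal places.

1.41

lx·mx by age: 0, 0, 1.134, 0.28, 0
R0 = Σ lx·mx = 1.414 → 1.41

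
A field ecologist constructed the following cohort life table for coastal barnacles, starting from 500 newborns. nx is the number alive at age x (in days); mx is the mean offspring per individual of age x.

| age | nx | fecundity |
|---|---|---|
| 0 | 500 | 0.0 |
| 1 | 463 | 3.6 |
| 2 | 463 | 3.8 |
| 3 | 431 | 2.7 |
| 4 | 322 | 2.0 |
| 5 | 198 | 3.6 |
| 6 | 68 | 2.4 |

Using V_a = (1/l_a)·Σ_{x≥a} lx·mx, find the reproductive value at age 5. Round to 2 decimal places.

lx = nx/n0 = nx/500: 1, 0.926, 0.926, 0.862, 0.644, 0.396, 0.136
lx·mx for x ≥ 5: 1.4256, 0.3264 → sum = 1.752
V_5 = 1.752 / l_5 = 1.752 / 0.396 = 4.424242… → 4.42

4.42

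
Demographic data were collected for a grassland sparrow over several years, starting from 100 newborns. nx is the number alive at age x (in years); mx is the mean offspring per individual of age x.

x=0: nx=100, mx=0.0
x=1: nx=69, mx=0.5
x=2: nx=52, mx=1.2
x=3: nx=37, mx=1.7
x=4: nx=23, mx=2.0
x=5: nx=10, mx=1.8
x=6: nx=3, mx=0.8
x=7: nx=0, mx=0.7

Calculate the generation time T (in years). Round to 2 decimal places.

2.81

lx = nx/n0 = nx/100: 1, 0.69, 0.52, 0.37, 0.23, 0.1, 0.03, 0
lx·mx: 0, 0.345, 0.624, 0.629, 0.46, 0.18, 0.024, 0 → R0 = 2.262
x·lx·mx: 0, 0.345, 1.248, 1.887, 1.84, 0.9, 0.144, 0 → Σ = 6.364
T = 6.364 / 2.262 = 2.813439… → 2.81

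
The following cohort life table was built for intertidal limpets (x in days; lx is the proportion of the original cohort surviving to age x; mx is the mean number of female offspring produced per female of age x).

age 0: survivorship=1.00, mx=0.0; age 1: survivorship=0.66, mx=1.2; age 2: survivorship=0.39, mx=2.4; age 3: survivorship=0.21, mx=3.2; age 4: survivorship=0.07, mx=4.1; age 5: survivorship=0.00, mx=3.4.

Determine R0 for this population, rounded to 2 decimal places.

lx·mx by age: 0, 0.792, 0.936, 0.672, 0.287, 0
R0 = Σ lx·mx = 2.687 → 2.69

2.69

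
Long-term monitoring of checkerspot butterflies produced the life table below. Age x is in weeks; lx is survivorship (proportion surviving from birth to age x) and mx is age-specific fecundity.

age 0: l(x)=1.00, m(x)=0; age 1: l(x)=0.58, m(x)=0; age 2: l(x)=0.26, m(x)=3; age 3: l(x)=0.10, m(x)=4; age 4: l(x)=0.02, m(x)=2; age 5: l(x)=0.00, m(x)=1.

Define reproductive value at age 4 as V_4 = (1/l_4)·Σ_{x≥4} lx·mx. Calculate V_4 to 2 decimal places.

lx·mx for x ≥ 4: 0.04, 0 → sum = 0.04
V_4 = 0.04 / l_4 = 0.04 / 0.02 = 2 → 2.00

2.00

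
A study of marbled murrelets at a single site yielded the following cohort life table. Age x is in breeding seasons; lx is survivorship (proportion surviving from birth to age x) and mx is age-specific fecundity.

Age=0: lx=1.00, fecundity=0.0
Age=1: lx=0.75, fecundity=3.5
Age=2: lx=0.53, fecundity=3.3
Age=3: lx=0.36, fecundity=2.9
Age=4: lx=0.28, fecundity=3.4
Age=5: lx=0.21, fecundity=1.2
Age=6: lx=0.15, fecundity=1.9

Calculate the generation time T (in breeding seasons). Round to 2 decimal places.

lx·mx: 0, 2.625, 1.749, 1.044, 0.952, 0.252, 0.285 → R0 = 6.907
x·lx·mx: 0, 2.625, 3.498, 3.132, 3.808, 1.26, 1.71 → Σ = 16.033
T = 16.033 / 6.907 = 2.321268… → 2.32

2.32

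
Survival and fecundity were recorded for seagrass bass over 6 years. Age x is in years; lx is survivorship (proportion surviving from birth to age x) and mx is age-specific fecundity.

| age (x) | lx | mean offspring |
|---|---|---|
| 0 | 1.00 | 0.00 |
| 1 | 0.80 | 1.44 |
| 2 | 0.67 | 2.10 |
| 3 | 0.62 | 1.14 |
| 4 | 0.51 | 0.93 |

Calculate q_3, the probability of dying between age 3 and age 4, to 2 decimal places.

0.18

q_3 = (l_3 − l_4) / l_3 = (0.62 − 0.51) / 0.62
     = 0.11 / 0.62 = 0.177419… → 0.18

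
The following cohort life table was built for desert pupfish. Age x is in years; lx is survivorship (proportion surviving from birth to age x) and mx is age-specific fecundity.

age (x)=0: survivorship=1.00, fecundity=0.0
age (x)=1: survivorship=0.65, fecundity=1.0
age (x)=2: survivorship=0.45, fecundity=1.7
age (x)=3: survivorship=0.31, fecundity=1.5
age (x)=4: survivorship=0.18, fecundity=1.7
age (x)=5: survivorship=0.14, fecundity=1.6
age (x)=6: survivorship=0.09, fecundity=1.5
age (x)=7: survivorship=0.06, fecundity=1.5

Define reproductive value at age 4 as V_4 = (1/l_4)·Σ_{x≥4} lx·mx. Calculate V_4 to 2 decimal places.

4.19

lx·mx for x ≥ 4: 0.306, 0.224, 0.135, 0.09 → sum = 0.755
V_4 = 0.755 / l_4 = 0.755 / 0.18 = 4.194444… → 4.19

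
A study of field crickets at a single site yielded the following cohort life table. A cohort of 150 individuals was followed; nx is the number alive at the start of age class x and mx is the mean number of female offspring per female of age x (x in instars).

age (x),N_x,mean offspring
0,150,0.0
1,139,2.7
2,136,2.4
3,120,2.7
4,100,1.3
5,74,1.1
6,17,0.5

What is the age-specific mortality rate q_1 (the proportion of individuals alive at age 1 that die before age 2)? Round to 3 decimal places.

0.022

lx = nx/n0 = nx/150: 1, 0.92667…, 0.90667…, 0.8, 0.66667…, 0.49333…, 0.11333…
q_1 = (l_1 − l_2) / l_1 = (0.926667… − 0.906667…) / 0.926667…
     = 0.02… / 0.926667… = 0.021583… → 0.022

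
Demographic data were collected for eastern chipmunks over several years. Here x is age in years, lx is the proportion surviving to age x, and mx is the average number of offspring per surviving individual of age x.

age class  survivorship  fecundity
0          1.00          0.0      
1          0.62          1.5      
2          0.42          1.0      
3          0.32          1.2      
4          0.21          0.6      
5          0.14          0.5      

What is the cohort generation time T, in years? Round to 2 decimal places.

1.96

lx·mx: 0, 0.93, 0.42, 0.384, 0.126, 0.07 → R0 = 1.93
x·lx·mx: 0, 0.93, 0.84, 1.152, 0.504, 0.35 → Σ = 3.776
T = 3.776 / 1.93 = 1.956477… → 1.96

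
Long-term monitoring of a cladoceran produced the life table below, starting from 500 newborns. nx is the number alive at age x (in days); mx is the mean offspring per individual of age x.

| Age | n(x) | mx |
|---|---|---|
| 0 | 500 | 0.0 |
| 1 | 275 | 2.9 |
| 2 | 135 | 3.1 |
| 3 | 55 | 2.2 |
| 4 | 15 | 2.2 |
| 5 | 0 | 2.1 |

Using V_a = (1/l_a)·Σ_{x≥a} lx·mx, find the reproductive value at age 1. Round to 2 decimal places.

lx = nx/n0 = nx/500: 1, 0.55, 0.27, 0.11, 0.03, 0
lx·mx for x ≥ 1: 1.595, 0.837, 0.242, 0.066, 0 → sum = 2.74
V_1 = 2.74 / l_1 = 2.74 / 0.55 = 4.981818… → 4.98

4.98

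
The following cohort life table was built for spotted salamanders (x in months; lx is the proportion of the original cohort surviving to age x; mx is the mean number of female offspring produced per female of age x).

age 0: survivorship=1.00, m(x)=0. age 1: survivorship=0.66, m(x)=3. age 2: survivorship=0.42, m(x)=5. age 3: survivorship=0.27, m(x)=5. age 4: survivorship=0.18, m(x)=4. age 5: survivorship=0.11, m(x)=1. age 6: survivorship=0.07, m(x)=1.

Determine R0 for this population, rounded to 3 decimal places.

lx·mx by age: 0, 1.98, 2.1, 1.35, 0.72, 0.11, 0.07
R0 = Σ lx·mx = 6.33 → 6.330

6.330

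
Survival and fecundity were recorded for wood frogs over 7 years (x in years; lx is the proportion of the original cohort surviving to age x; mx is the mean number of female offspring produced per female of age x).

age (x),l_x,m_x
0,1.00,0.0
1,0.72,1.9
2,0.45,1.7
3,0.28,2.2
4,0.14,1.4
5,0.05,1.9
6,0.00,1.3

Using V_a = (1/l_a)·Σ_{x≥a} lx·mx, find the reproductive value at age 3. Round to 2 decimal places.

lx·mx for x ≥ 3: 0.616, 0.196, 0.095, 0 → sum = 0.907
V_3 = 0.907 / l_3 = 0.907 / 0.28 = 3.239286… → 3.24

3.24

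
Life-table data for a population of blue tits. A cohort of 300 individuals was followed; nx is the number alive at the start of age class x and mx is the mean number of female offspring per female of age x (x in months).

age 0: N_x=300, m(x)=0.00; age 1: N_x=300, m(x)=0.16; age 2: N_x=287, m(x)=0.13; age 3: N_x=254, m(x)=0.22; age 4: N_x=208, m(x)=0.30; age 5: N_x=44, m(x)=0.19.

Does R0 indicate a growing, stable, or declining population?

lx = nx/n0 = nx/300: 1, 1, 0.95667…, 0.84667…, 0.69333…, 0.14667…
R0 = Σ lx·mx = 0 + 0.16 + 0.124367… + 0.186267… + 0.208… + 0.027867… = 0.7065…
R0 < 1, so the population is declining.

declining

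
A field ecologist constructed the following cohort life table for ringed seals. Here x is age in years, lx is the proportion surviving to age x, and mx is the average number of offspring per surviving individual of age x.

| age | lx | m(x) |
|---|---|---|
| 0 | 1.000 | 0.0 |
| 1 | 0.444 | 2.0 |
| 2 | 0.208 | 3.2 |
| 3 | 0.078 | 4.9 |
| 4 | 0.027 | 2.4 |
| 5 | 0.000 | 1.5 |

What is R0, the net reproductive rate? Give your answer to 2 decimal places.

lx·mx by age: 0, 0.888, 0.6656, 0.3822, 0.0648, 0
R0 = Σ lx·mx = 2.0006 → 2.00

2.00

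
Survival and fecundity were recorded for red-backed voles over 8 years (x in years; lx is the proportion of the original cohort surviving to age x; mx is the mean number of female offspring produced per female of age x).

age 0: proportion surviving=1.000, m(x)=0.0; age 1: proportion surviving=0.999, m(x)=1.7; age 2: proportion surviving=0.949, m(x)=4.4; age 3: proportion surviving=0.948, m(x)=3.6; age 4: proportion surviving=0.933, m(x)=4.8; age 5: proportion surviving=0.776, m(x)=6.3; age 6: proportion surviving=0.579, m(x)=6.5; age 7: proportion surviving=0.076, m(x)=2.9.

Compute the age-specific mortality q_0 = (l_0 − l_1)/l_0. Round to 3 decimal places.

0.001

q_0 = (l_0 − l_1) / l_0 = (1 − 0.999) / 1
     = 0.001 / 1 = 0.001 → 0.001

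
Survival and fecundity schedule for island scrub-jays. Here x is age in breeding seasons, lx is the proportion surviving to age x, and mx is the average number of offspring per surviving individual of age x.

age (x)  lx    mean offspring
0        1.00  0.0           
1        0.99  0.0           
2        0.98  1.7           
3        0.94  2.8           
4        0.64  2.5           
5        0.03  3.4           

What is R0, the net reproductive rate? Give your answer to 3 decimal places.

lx·mx by age: 0, 0, 1.666, 2.632, 1.6, 0.102
R0 = Σ lx·mx = 6 → 6.000

6.000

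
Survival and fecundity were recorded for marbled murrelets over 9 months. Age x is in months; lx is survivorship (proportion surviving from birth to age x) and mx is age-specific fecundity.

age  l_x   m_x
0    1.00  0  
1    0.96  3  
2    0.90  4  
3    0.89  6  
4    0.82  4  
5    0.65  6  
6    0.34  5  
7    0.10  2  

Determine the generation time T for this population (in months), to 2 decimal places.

3.36

lx·mx: 0, 2.88, 3.6, 5.34, 3.28, 3.9, 1.7, 0.2 → R0 = 20.9
x·lx·mx: 0, 2.88, 7.2, 16.02, 13.12, 19.5, 10.2, 1.4 → Σ = 70.32
T = 70.32 / 20.9 = 3.364593… → 3.36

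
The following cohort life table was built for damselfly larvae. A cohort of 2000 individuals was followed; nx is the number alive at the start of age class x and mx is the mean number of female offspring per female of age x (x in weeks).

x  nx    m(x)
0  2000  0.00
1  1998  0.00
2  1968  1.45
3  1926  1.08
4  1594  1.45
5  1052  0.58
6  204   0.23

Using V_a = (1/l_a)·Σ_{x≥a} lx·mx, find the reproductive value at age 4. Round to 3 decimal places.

lx = nx/n0 = nx/2000: 1, 0.999, 0.984, 0.963, 0.797, 0.526, 0.102
lx·mx for x ≥ 4: 1.15565, 0.30508, 0.02346 → sum = 1.48419
V_4 = 1.48419 / l_4 = 1.48419 / 0.797 = 1.862221… → 1.862

1.862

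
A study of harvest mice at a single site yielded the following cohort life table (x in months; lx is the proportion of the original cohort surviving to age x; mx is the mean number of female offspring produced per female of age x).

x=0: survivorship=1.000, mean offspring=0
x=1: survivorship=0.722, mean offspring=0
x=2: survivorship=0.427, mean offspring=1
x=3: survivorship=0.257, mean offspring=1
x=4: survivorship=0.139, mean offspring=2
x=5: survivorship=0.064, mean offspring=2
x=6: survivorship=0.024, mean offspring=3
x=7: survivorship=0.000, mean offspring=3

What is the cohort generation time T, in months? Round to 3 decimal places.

lx·mx: 0, 0, 0.427, 0.257, 0.278, 0.128, 0.072, 0 → R0 = 1.162
x·lx·mx: 0, 0, 0.854, 0.771, 1.112, 0.64, 0.432, 0 → Σ = 3.809
T = 3.809 / 1.162 = 3.277969… → 3.278

3.278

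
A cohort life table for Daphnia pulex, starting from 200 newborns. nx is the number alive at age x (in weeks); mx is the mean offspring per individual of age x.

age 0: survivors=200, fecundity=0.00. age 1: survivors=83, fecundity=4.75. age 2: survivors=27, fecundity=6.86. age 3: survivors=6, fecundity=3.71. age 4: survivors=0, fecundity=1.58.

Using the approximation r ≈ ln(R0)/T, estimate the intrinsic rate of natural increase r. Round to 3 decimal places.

0.797

lx = nx/n0 = nx/200: 1, 0.415, 0.135, 0.03, 0
R0 = Σ lx·mx = 0 + 1.97125 + 0.9261 + 0.1113 + 0 = 3.00865
Σ x·lx·mx = 4.15735; T = 4.15735/3.00865 = 1.3818…
r ≈ ln(R0)/T = ln(3.00865)/1.3818… = 0.79714… → 0.797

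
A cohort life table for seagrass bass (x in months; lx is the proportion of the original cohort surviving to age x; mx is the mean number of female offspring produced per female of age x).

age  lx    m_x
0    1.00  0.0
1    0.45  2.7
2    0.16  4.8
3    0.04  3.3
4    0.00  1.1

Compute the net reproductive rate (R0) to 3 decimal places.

lx·mx by age: 0, 1.215, 0.768, 0.132, 0
R0 = Σ lx·mx = 2.115 → 2.115

2.115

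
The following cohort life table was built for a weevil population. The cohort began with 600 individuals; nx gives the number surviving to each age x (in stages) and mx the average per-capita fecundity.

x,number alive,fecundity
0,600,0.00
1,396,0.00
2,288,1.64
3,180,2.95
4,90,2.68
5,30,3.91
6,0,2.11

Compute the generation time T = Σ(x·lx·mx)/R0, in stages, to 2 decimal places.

3.00

lx = nx/n0 = nx/600: 1, 0.66, 0.48, 0.3, 0.15, 0.05, 0
lx·mx: 0, 0, 0.7872, 0.885, 0.402, 0.1955, 0 → R0 = 2.2697
x·lx·mx: 0, 0, 1.5744, 2.655, 1.608, 0.9775, 0 → Σ = 6.8149
T = 6.8149 / 2.2697 = 3.002555… → 3.00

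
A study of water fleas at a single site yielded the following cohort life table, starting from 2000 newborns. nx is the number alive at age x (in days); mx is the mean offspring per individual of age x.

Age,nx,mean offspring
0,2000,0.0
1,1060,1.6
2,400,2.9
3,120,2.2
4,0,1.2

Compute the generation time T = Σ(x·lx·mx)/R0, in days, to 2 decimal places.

1.54

lx = nx/n0 = nx/2000: 1, 0.53, 0.2, 0.06, 0
lx·mx: 0, 0.848, 0.58, 0.132, 0 → R0 = 1.56
x·lx·mx: 0, 0.848, 1.16, 0.396, 0 → Σ = 2.404
T = 2.404 / 1.56 = 1.541026… → 1.54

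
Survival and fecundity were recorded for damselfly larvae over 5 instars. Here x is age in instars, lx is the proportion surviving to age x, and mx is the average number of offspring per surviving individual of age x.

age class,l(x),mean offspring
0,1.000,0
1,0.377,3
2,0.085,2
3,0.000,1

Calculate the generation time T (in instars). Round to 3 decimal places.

1.131

lx·mx: 0, 1.131, 0.17, 0 → R0 = 1.301
x·lx·mx: 0, 1.131, 0.34, 0 → Σ = 1.471
T = 1.471 / 1.301 = 1.130669… → 1.131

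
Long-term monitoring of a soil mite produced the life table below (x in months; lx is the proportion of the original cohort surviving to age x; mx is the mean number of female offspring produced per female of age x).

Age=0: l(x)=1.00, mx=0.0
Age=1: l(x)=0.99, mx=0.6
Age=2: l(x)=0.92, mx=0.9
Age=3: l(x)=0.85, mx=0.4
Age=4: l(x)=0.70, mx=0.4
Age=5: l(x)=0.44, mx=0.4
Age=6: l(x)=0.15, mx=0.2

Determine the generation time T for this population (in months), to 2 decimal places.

lx·mx: 0, 0.594, 0.828, 0.34, 0.28, 0.176, 0.03 → R0 = 2.248
x·lx·mx: 0, 0.594, 1.656, 1.02, 1.12, 0.88, 0.18 → Σ = 5.45
T = 5.45 / 2.248 = 2.424377… → 2.42

2.42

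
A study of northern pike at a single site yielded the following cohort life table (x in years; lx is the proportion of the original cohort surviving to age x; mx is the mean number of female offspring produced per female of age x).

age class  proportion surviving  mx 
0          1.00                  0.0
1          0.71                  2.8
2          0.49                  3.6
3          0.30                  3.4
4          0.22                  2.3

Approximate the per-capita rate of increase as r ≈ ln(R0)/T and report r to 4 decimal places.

R0 = Σ lx·mx = 0 + 1.988 + 1.764 + 1.02 + 0.506 = 5.278
Σ x·lx·mx = 10.6; T = 10.6/5.278 = 2.00834…
r ≈ ln(R0)/T = ln(5.278)/2.00834… = 0.828321… → 0.8283

0.8283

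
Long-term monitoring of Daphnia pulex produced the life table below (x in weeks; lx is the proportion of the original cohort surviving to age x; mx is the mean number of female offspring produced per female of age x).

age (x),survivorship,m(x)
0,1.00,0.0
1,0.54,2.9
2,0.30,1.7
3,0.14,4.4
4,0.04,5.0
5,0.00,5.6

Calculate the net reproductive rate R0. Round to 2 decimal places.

2.89

lx·mx by age: 0, 1.566, 0.51, 0.616, 0.2, 0
R0 = Σ lx·mx = 2.892 → 2.89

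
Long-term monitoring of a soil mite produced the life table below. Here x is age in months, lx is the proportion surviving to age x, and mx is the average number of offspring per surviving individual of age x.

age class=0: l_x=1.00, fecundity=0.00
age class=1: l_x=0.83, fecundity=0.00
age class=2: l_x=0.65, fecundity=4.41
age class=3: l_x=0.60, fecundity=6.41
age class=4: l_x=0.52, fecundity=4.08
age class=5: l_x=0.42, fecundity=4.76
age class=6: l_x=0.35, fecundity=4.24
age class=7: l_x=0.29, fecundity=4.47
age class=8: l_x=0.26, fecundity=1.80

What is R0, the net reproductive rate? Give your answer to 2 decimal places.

14.08

lx·mx by age: 0, 0, 2.8665, 3.846, 2.1216, 1.9992, 1.484, 1.2963, 0.468
R0 = Σ lx·mx = 14.0816 → 14.08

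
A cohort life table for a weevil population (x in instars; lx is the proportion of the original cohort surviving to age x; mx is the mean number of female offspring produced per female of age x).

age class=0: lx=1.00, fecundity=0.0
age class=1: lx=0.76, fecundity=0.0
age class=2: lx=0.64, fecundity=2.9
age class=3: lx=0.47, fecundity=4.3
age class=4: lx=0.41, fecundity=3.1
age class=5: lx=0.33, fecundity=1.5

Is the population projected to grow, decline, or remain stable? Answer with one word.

growing

R0 = Σ lx·mx = 0 + 0 + 1.856 + 2.021 + 1.271 + 0.495 = 5.643
R0 > 1, so the population is growing.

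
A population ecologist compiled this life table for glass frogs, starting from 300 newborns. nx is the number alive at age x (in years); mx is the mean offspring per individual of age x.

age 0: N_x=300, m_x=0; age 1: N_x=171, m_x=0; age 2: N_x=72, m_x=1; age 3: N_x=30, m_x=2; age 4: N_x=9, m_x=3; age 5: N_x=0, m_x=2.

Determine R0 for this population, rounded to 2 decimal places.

lx = nx/n0 = nx/300: 1, 0.57, 0.24, 0.1, 0.03, 0
lx·mx by age: 0, 0, 0.24, 0.2, 0.09, 0
R0 = Σ lx·mx = 0.53 → 0.53

0.53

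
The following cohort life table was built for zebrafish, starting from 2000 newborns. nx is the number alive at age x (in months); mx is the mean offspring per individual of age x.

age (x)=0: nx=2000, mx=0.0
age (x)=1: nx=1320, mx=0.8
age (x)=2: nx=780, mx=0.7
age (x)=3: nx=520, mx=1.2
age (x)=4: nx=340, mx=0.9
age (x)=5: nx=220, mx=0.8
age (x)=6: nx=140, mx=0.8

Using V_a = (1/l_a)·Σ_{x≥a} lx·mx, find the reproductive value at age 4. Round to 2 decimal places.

1.75

lx = nx/n0 = nx/2000: 1, 0.66, 0.39, 0.26, 0.17, 0.11, 0.07
lx·mx for x ≥ 4: 0.153, 0.088, 0.056 → sum = 0.297
V_4 = 0.297 / l_4 = 0.297 / 0.17 = 1.747059… → 1.75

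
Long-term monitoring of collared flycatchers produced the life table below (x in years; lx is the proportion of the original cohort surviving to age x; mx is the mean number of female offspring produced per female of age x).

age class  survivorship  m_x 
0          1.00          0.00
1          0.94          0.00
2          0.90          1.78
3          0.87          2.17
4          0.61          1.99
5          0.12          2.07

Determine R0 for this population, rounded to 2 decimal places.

lx·mx by age: 0, 0, 1.602, 1.8879, 1.2139, 0.2484
R0 = Σ lx·mx = 4.9522 → 4.95

4.95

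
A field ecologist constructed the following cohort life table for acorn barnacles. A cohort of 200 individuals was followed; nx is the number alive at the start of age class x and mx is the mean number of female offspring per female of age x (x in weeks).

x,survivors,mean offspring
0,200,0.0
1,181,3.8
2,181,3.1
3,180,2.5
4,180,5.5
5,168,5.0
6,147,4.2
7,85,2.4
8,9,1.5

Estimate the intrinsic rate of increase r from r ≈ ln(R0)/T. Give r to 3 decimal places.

0.812

lx = nx/n0 = nx/200: 1, 0.905, 0.905, 0.9, 0.9, 0.84, 0.735, 0.425, 0.045
R0 = Σ lx·mx = 0 + 3.439 + 2.8055 + 2.25 + 4.95 + 4.2 + 3.087 + 1.02 + 0.0675 = 21.819
Σ x·lx·mx = 82.802; T = 82.802/21.819 = 3.79495…
r ≈ ln(R0)/T = ln(21.819)/3.79495… = 0.81234… → 0.812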